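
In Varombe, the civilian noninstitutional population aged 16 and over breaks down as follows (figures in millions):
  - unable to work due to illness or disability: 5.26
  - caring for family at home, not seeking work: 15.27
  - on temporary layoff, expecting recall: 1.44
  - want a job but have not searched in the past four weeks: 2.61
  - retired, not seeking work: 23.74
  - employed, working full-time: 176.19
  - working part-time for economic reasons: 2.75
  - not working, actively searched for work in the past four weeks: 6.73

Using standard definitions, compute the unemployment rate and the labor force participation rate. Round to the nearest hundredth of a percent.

Unemployment rate ≈ 4.37%; labor force participation rate ≈ 79.96%.

Employed = 176.19 + 2.75 = 178.94 million (anyone who worked, including part-time for economic reasons, counts as employed).
Unemployed = 1.44 + 6.73 = 8.17 million (jobless and actively searching, or on temporary layoff).
Labor force = 178.94 + 8.17 = 187.11 million.
Not in labor force = 5.26 + 15.27 + 2.61 + 23.74 = 46.88 million (those not working and not actively searching are outside the labor force — including those who want a job but have given up searching).
Civilian working-age population = 187.11 + 46.88 = 233.99 million.
Unemployment rate = 8.17 / 187.11 = 4.37%.
Labor force participation rate = 187.11 / 233.99 = 79.96%.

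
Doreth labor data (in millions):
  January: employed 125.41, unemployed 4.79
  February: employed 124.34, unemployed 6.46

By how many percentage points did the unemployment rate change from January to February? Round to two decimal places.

January: labor force = 125.41 + 4.79 = 130.20; u = 4.79/130.20 = 3.68%.
February: labor force = 124.34 + 6.46 = 130.80; u = 6.46/130.80 = 4.94%.
Change = 4.94% − 3.68% = +1.26 pp.

The unemployment rate changed by +1.26 percentage points.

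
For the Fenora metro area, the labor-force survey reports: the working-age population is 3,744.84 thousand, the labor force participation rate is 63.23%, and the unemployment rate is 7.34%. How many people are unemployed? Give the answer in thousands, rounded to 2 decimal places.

About 173.80 thousand are unemployed.

Labor force = 0.6323 × 3,744.84 = 2,367.86 thousand.
Unemployed = 0.0734 × 2,367.86 ≈ 173.80 thousand.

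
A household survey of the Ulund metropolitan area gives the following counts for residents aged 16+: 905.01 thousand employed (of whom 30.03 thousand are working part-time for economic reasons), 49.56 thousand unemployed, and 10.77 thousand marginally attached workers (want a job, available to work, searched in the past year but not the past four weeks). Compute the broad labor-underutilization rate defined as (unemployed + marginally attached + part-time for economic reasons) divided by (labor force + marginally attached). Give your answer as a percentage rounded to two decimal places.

Broad underutilization rate ≈ 9.36%.

Labor force = 905.01 + 49.56 = 954.57 thousand.
Numerator = 49.56 + 10.77 + 30.03 = 90.36 thousand.
Denominator = 954.57 + 10.77 = 965.34 thousand.
Broad rate = 90.36 / 965.34 = 9.36%.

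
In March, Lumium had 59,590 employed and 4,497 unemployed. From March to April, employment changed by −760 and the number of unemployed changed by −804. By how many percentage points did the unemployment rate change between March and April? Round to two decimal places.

The unemployment rate changed by −1.11 percentage points.

March: labor force = 59,590 + 4,497 = 64,087; u = 4,497/64,087 = 7.02%.
April: labor force = 58,830 + 3,693 = 62,523; u = 3,693/62,523 = 5.91%.
Change = 5.91% − 7.02% = −1.11 pp.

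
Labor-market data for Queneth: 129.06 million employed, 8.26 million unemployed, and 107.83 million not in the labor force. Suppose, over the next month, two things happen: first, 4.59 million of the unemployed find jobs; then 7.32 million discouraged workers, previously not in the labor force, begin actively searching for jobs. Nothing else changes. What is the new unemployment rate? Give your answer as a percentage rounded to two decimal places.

Initially, labor force = 129.06 + 8.26 = 137.32 million, so u = 8.26/137.32 = 6.02%.
After the first change, unemployed falls and employed rises by 4.59; labor force unchanged → E = 133.65, U = 3.67, labor force = 137.32 million.
After the second change, unemployed and labor force both rise by 7.32 → E = 133.65, U = 10.99, labor force = 144.64 million.
New unemployment rate = 10.99 / 144.64 = 7.60%.

New unemployment rate ≈ 7.60%.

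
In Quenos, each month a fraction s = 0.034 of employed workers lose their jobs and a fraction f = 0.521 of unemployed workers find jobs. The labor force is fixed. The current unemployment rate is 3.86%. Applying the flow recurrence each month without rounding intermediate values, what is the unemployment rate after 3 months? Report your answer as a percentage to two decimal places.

With a fixed labor force, u_{t+1} = u_t + s·(1−u_t) − f·u_t = u_t·(1−s−f) + s.
Here 1−s−f = 0.445 and s = 0.034.
u_1 = 0.038600 × 0.445 + 0.034 = 0.051177.
u_2 = 0.051177 × 0.445 + 0.034 = 0.056774.
u_3 = 0.056774 × 0.445 + 0.034 = 0.059264.

Unemployment rate after three months ≈ 5.93%.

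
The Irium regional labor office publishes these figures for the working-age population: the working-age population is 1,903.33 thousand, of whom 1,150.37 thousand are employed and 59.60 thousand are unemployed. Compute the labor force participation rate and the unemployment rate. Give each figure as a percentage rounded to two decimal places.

Labor force = employed + unemployed = 1,150.37 + 59.60 = 1,209.97 thousand.
Unemployment rate = 59.60 / 1,209.97 = 4.93%.
Labor force participation rate = 1,209.97 / 1,903.33 = 63.57%.

Labor force participation rate ≈ 63.57%; unemployment rate ≈ 4.93%.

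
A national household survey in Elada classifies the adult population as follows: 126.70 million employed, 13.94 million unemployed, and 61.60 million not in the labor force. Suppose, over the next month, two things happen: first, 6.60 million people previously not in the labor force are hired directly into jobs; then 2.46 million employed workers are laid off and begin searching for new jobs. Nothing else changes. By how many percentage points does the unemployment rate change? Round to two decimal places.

Initially, labor force = 126.70 + 13.94 = 140.64 million, so u = 13.94/140.64 = 9.91%.
After the first change, employed and labor force both rise by 6.60; unemployed unchanged → E = 133.30, U = 13.94, labor force = 147.24 million.
After the second change, employed falls and unemployed rises by 2.46; labor force unchanged → E = 130.84, U = 16.40, labor force = 147.24 million.
New unemployment rate = 16.40 / 147.24 = 11.14%.
Change = 11.14% − 9.91% = +1.23 percentage points.

The unemployment rate changes by +1.23 percentage points.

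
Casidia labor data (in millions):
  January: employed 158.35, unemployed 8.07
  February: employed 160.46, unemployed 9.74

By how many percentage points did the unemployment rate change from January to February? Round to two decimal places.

January: labor force = 158.35 + 8.07 = 166.42; u = 8.07/166.42 = 4.85%.
February: labor force = 160.46 + 9.74 = 170.20; u = 9.74/170.20 = 5.72%.
Change = 5.72% − 4.85% = +0.87 pp.

The unemployment rate changed by +0.87 percentage points.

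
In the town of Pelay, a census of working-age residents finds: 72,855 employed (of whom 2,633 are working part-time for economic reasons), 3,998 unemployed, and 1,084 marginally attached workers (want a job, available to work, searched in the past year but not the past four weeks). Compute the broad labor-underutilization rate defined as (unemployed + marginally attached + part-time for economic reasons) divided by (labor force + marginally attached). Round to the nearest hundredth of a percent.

Labor force = 72,855 + 3,998 = 76,853.
Numerator = 3,998 + 1,084 + 2,633 = 7,715.
Denominator = 76,853 + 1,084 = 77,937.
Broad rate = 7,715 / 77,937 = 9.90%.

Broad underutilization rate ≈ 9.90%.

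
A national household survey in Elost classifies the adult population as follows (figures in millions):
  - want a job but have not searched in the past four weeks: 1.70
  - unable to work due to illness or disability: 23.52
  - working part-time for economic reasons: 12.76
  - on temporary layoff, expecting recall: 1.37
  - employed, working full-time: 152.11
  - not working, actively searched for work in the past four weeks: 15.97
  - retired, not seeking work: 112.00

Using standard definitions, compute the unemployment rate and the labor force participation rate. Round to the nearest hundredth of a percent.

Unemployment rate ≈ 9.52%; labor force participation rate ≈ 57.04%.

Employed = 12.76 + 152.11 = 164.87 million (anyone who worked, including part-time for economic reasons, counts as employed).
Unemployed = 1.37 + 15.97 = 17.34 million (jobless and actively searching, or on temporary layoff).
Labor force = 164.87 + 17.34 = 182.21 million.
Not in labor force = 1.70 + 23.52 + 112.00 = 137.22 million (those not working and not actively searching are outside the labor force — including those who want a job but have given up searching).
Civilian working-age population = 182.21 + 137.22 = 319.43 million.
Unemployment rate = 17.34 / 182.21 = 9.52%.
Labor force participation rate = 182.21 / 319.43 = 57.04%.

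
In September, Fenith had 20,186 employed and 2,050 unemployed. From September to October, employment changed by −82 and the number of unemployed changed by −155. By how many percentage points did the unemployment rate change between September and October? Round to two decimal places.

September: labor force = 20,186 + 2,050 = 22,236; u = 2,050/22,236 = 9.22%.
October: labor force = 20,104 + 1,895 = 21,999; u = 1,895/21,999 = 8.61%.
Change = 8.61% − 9.22% = −0.61 pp.

The unemployment rate changed by −0.61 percentage points.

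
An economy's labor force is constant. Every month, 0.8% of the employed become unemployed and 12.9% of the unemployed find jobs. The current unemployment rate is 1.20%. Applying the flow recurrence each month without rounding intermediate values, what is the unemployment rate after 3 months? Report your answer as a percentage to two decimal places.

With a fixed labor force, u_{t+1} = u_t + s·(1−u_t) − f·u_t = u_t·(1−s−f) + s.
Here 1−s−f = 0.863 and s = 0.008.
u_1 = 0.012000 × 0.863 + 0.008 = 0.018356.
u_2 = 0.018356 × 0.863 + 0.008 = 0.023841.
u_3 = 0.023841 × 0.863 + 0.008 = 0.028575.

Unemployment rate after three months ≈ 2.86%.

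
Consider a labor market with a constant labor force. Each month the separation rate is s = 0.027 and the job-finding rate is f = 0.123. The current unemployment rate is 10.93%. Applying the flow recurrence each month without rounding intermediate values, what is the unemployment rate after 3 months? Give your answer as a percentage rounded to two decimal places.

Unemployment rate after three months ≈ 13.66%.

With a fixed labor force, u_{t+1} = u_t + s·(1−u_t) − f·u_t = u_t·(1−s−f) + s.
Here 1−s−f = 0.850 and s = 0.027.
u_1 = 0.109300 × 0.850 + 0.027 = 0.119905.
u_2 = 0.119905 × 0.850 + 0.027 = 0.128919.
u_3 = 0.128919 × 0.850 + 0.027 = 0.136581.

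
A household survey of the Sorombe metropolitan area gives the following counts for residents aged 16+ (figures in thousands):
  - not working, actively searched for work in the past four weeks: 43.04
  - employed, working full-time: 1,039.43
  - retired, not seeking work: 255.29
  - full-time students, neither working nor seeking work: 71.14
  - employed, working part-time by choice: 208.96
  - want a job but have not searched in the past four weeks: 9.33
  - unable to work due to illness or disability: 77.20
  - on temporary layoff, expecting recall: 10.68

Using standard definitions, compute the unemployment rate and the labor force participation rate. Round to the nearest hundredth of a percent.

Unemployment rate ≈ 4.13%; labor force participation rate ≈ 75.92%.

Employed = 1,039.43 + 208.96 = 1,248.39 thousand.
Unemployed = 43.04 + 10.68 = 53.72 thousand (jobless and actively searching, or on temporary layoff).
Labor force = 1,248.39 + 53.72 = 1,302.11 thousand.
Not in labor force = 255.29 + 71.14 + 9.33 + 77.20 = 412.96 thousand (those not working and not actively searching are outside the labor force — including those who want a job but have given up searching).
Civilian working-age population = 1,302.11 + 412.96 = 1,715.07 thousand.
Unemployment rate = 53.72 / 1,302.11 = 4.13%.
Labor force participation rate = 1,302.11 / 1,715.07 = 75.92%.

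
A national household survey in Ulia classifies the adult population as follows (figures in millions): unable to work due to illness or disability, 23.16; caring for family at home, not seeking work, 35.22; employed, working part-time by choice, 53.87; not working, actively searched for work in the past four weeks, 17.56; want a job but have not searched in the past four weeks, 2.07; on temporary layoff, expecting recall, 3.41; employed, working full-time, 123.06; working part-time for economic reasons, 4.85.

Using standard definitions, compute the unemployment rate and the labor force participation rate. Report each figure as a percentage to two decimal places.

Unemployment rate ≈ 10.34%; labor force participation rate ≈ 77.03%.

Employed = 53.87 + 123.06 + 4.85 = 181.78 million (anyone who worked, including part-time for economic reasons, counts as employed).
Unemployed = 17.56 + 3.41 = 20.97 million (jobless and actively searching, or on temporary layoff).
Labor force = 181.78 + 20.97 = 202.75 million.
Not in labor force = 23.16 + 35.22 + 2.07 = 60.45 million (those not working and not actively searching are outside the labor force — including those who want a job but have given up searching).
Civilian working-age population = 202.75 + 60.45 = 263.20 million.
Unemployment rate = 20.97 / 202.75 = 10.34%.
Labor force participation rate = 202.75 / 263.20 = 77.03%.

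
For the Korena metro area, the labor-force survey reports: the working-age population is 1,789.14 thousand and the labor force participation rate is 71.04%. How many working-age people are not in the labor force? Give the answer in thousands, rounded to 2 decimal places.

Share not in the labor force = 1 − 0.7104 = 0.2896.
Not in labor force = 0.2896 × 1,789.14 ≈ 518.13 thousand.

About 518.13 thousand are not in the labor force.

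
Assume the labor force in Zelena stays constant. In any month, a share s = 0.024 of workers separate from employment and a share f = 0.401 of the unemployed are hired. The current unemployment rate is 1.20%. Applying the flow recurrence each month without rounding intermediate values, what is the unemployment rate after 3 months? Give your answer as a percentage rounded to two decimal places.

Unemployment rate after three months ≈ 4.80%.

With a fixed labor force, u_{t+1} = u_t + s·(1−u_t) − f·u_t = u_t·(1−s−f) + s.
Here 1−s−f = 0.575 and s = 0.024.
u_1 = 0.012000 × 0.575 + 0.024 = 0.030900.
u_2 = 0.030900 × 0.575 + 0.024 = 0.041767.
u_3 = 0.041767 × 0.575 + 0.024 = 0.048016.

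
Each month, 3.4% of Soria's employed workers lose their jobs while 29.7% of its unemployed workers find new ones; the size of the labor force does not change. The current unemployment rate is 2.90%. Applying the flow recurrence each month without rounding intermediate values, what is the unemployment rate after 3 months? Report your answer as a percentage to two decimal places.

Unemployment rate after three months ≈ 8.06%.

With a fixed labor force, u_{t+1} = u_t + s·(1−u_t) − f·u_t = u_t·(1−s−f) + s.
Here 1−s−f = 0.669 and s = 0.034.
u_1 = 0.029000 × 0.669 + 0.034 = 0.053401.
u_2 = 0.053401 × 0.669 + 0.034 = 0.069725.
u_3 = 0.069725 × 0.669 + 0.034 = 0.080646.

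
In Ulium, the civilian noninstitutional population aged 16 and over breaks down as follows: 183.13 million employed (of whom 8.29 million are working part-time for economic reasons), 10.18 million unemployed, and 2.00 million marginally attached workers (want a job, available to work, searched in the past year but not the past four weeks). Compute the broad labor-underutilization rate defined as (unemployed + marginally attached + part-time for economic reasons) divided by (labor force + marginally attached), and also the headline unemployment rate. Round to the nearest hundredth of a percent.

Labor force = 183.13 + 10.18 = 193.31 million.
Numerator = 10.18 + 2.00 + 8.29 = 20.47 million.
Denominator = 193.31 + 2.00 = 195.31 million.
Broad rate = 20.47 / 195.31 = 10.48%.
Headline unemployment rate = 10.18 / 193.31 = 5.27%.

Broad underutilization rate ≈ 10.48%; headline unemployment rate ≈ 5.27%.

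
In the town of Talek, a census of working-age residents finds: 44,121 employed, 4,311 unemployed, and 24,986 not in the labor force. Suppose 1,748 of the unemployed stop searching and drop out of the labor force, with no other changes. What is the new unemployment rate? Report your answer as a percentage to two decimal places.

New unemployment rate ≈ 5.49%.

Initially, labor force = 44,121 + 4,311 = 48,432, so u = 4,311/48,432 = 8.90%.
After the change, unemployed and labor force both fall by 1,748 → E = 44,121, U = 2,563, labor force = 46,684.
New unemployment rate = 2,563 / 46,684 = 5.49%.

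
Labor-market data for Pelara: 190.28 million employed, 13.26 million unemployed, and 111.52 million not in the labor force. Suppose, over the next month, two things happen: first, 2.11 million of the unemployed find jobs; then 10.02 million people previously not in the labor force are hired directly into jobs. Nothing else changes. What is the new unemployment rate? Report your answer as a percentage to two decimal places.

New unemployment rate ≈ 5.22%.

Initially, labor force = 190.28 + 13.26 = 203.54 million, so u = 13.26/203.54 = 6.51%.
After the first change, unemployed falls and employed rises by 2.11; labor force unchanged → E = 192.39, U = 11.15, labor force = 203.54 million.
After the second change, employed and labor force both rise by 10.02; unemployed unchanged → E = 202.41, U = 11.15, labor force = 213.56 million.
New unemployment rate = 11.15 / 213.56 = 5.22%.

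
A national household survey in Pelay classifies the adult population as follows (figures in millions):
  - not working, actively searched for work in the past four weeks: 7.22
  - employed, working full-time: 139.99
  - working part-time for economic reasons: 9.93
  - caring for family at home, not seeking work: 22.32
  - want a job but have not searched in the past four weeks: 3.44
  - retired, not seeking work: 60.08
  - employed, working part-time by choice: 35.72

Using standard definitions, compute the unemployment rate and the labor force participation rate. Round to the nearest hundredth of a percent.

Employed = 139.99 + 9.93 + 35.72 = 185.64 million (anyone who worked, including part-time for economic reasons, counts as employed).
Unemployed = 7.22 million.
Labor force = 185.64 + 7.22 = 192.86 million.
Not in labor force = 22.32 + 3.44 + 60.08 = 85.84 million (those not working and not actively searching are outside the labor force — including those who want a job but have given up searching).
Civilian working-age population = 192.86 + 85.84 = 278.70 million.
Unemployment rate = 7.22 / 192.86 = 3.74%.
Labor force participation rate = 192.86 / 278.70 = 69.20%.

Unemployment rate ≈ 3.74%; labor force participation rate ≈ 69.20%.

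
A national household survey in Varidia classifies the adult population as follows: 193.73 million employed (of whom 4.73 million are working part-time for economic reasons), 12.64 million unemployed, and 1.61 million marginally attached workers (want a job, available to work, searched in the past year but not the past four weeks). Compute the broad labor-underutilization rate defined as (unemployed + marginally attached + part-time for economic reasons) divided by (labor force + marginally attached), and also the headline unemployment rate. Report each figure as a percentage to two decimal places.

Broad underutilization rate ≈ 9.13%; headline unemployment rate ≈ 6.12%.

Labor force = 193.73 + 12.64 = 206.37 million.
Numerator = 12.64 + 1.61 + 4.73 = 18.98 million.
Denominator = 206.37 + 1.61 = 207.98 million.
Broad rate = 18.98 / 207.98 = 9.13%.
Headline unemployment rate = 12.64 / 206.37 = 6.12%.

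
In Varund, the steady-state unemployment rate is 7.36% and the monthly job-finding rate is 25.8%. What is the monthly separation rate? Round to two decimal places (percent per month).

Separation rate ≈ 2.05% per month.

From u* = s/(s+f): s = u·f/(1−u).
s = 0.0736 × 25.8 / (1 − 0.0736) = 1.8989 / 0.9264 ≈ 2.05% per month.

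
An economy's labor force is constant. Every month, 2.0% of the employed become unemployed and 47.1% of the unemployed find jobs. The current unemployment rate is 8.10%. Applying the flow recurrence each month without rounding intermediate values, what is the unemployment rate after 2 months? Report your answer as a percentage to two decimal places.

With a fixed labor force, u_{t+1} = u_t + s·(1−u_t) − f·u_t = u_t·(1−s−f) + s.
Here 1−s−f = 0.509 and s = 0.020.
u_1 = 0.081000 × 0.509 + 0.020 = 0.061229.
u_2 = 0.061229 × 0.509 + 0.020 = 0.051166.

Unemployment rate after two months ≈ 5.12%.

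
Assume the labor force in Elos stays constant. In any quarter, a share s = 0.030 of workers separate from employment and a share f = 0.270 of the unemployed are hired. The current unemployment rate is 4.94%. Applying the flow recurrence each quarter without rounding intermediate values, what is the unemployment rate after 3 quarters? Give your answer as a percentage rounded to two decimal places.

Unemployment rate after three quarters ≈ 8.26%.

With a fixed labor force, u_{t+1} = u_t + s·(1−u_t) − f·u_t = u_t·(1−s−f) + s.
Here 1−s−f = 0.700 and s = 0.030.
u_1 = 0.049400 × 0.700 + 0.030 = 0.064580.
u_2 = 0.064580 × 0.700 + 0.030 = 0.075206.
u_3 = 0.075206 × 0.700 + 0.030 = 0.082644.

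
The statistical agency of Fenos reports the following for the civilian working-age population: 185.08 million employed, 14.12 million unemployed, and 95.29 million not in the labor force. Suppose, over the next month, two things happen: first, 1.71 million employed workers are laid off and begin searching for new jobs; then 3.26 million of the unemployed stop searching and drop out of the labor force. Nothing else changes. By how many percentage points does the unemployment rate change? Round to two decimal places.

Initially, labor force = 185.08 + 14.12 = 199.20 million, so u = 14.12/199.20 = 7.09%.
After the first change, employed falls and unemployed rises by 1.71; labor force unchanged → E = 183.37, U = 15.83, labor force = 199.20 million.
After the second change, unemployed and labor force both fall by 3.26 → E = 183.37, U = 12.57, labor force = 195.94 million.
New unemployment rate = 12.57 / 195.94 = 6.42%.
Change = 6.42% − 7.09% = −0.67 percentage points.

The unemployment rate changes by −0.67 percentage points.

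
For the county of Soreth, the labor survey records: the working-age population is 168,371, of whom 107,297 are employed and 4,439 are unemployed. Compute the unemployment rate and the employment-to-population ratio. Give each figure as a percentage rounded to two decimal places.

Unemployment rate ≈ 3.97%; employment-population ratio ≈ 63.73%.

Labor force = employed + unemployed = 107,297 + 4,439 = 111,736.
Unemployment rate = 4,439 / 111,736 = 3.97%.
Employment-population ratio = 107,297 / 168,371 = 63.73%.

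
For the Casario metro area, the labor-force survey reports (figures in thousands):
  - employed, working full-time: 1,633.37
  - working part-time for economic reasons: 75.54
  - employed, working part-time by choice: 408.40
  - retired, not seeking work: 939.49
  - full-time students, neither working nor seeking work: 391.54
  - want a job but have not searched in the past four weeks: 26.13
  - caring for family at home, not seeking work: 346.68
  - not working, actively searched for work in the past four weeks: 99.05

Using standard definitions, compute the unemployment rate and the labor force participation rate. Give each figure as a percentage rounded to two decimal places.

Unemployment rate ≈ 4.47%; labor force participation rate ≈ 56.54%.

Employed = 1,633.37 + 75.54 + 408.40 = 2,117.31 thousand (anyone who worked, including part-time for economic reasons, counts as employed).
Unemployed = 99.05 thousand.
Labor force = 2,117.31 + 99.05 = 2,216.36 thousand.
Not in labor force = 939.49 + 391.54 + 26.13 + 346.68 = 1,703.84 thousand (those not working and not actively searching are outside the labor force — including those who want a job but have given up searching).
Civilian working-age population = 2,216.36 + 1,703.84 = 3,920.20 thousand.
Unemployment rate = 99.05 / 2,216.36 = 4.47%.
Labor force participation rate = 2,216.36 / 3,920.20 = 56.54%.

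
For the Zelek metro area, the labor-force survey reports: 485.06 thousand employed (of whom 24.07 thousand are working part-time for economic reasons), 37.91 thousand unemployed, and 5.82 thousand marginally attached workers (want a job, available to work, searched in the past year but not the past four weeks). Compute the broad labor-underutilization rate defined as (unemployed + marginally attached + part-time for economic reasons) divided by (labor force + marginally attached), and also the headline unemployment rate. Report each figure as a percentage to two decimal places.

Broad underutilization rate ≈ 12.82%; headline unemployment rate ≈ 7.25%.

Labor force = 485.06 + 37.91 = 522.97 thousand.
Numerator = 37.91 + 5.82 + 24.07 = 67.80 thousand.
Denominator = 522.97 + 5.82 = 528.79 thousand.
Broad rate = 67.80 / 528.79 = 12.82%.
Headline unemployment rate = 37.91 / 522.97 = 7.25%.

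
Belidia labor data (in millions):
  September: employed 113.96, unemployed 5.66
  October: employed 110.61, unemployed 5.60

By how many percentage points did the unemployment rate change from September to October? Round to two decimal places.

September: labor force = 113.96 + 5.66 = 119.62; u = 5.66/119.62 = 4.73%.
October: labor force = 110.61 + 5.60 = 116.21; u = 5.60/116.21 = 4.82%.
Change = 4.82% − 4.73% = +0.09 pp.

The unemployment rate changed by +0.09 percentage points.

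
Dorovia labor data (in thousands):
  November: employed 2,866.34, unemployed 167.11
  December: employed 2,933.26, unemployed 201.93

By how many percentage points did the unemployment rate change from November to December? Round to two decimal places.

November: labor force = 2,866.34 + 167.11 = 3,033.45; u = 167.11/3,033.45 = 5.51%.
December: labor force = 2,933.26 + 201.93 = 3,135.19; u = 201.93/3,135.19 = 6.44%.
Change = 6.44% − 5.51% = +0.93 pp.

The unemployment rate changed by +0.93 percentage points.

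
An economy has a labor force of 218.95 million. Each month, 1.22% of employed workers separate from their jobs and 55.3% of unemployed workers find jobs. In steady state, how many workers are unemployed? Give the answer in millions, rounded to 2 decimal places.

Steady-state unemployment rate u* = s/(s+f) = 1.22/(1.22+55.3) = 0.021585.
Unemployed = u* × labor force = 0.021585 × 218.95 ≈ 4.73 million.

About 4.73 million are unemployed in steady state.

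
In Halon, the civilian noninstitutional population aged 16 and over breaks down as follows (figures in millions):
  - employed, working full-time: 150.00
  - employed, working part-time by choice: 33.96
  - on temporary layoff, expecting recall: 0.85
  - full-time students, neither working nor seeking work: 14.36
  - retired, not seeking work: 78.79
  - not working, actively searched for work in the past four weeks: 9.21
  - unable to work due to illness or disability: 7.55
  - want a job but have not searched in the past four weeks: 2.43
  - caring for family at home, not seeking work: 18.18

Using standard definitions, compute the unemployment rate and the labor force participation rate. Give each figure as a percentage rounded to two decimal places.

Employed = 150.00 + 33.96 = 183.96 million.
Unemployed = 0.85 + 9.21 = 10.06 million (jobless and actively searching, or on temporary layoff).
Labor force = 183.96 + 10.06 = 194.02 million.
Not in labor force = 14.36 + 78.79 + 7.55 + 2.43 + 18.18 = 121.31 million (those not working and not actively searching are outside the labor force — including those who want a job but have given up searching).
Civilian working-age population = 194.02 + 121.31 = 315.33 million.
Unemployment rate = 10.06 / 194.02 = 5.19%.
Labor force participation rate = 194.02 / 315.33 = 61.53%.

Unemployment rate ≈ 5.19%; labor force participation rate ≈ 61.53%.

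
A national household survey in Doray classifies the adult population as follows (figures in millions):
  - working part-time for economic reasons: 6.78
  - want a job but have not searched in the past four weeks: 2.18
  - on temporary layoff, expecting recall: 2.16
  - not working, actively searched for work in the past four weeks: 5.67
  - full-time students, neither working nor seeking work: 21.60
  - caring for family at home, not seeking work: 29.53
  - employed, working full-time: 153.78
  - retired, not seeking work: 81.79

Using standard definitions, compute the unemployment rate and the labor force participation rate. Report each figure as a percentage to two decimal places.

Employed = 6.78 + 153.78 = 160.56 million (anyone who worked, including part-time for economic reasons, counts as employed).
Unemployed = 2.16 + 5.67 = 7.83 million (jobless and actively searching, or on temporary layoff).
Labor force = 160.56 + 7.83 = 168.39 million.
Not in labor force = 2.18 + 21.60 + 29.53 + 81.79 = 135.10 million (those not working and not actively searching are outside the labor force — including those who want a job but have given up searching).
Civilian working-age population = 168.39 + 135.10 = 303.49 million.
Unemployment rate = 7.83 / 168.39 = 4.65%.
Labor force participation rate = 168.39 / 303.49 = 55.48%.

Unemployment rate ≈ 4.65%; labor force participation rate ≈ 55.48%.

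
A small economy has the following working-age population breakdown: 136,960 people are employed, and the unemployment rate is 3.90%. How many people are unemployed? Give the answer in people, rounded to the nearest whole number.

Let U be the number unemployed. The labor force is E + U, and U/(E+U) = 0.0390.
So U = 0.0390 × 136,960 / (1 − 0.0390) = 5341.44 / 0.9610 ≈ 5,558.

About 5,558 are unemployed.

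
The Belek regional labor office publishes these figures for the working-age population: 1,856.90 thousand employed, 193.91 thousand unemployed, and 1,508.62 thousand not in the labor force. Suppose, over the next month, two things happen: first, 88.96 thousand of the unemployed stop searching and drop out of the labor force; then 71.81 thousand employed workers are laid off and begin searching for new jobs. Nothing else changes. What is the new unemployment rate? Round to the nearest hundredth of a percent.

Initially, labor force = 1,856.90 + 193.91 = 2,050.81 thousand, so u = 193.91/2,050.81 = 9.46%.
After the first change, unemployed and labor force both fall by 88.96 → E = 1,856.90, U = 104.95, labor force = 1,961.85 thousand.
After the second change, employed falls and unemployed rises by 71.81; labor force unchanged → E = 1,785.09, U = 176.76, labor force = 1,961.85 thousand.
New unemployment rate = 176.76 / 1,961.85 = 9.01%.

New unemployment rate ≈ 9.01%.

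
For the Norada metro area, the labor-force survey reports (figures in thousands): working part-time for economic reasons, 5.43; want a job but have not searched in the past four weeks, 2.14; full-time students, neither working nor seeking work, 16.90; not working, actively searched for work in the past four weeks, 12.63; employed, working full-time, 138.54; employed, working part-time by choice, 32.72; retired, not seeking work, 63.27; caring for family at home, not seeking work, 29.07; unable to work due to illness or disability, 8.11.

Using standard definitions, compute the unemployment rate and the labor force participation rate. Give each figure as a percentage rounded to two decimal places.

Employed = 5.43 + 138.54 + 32.72 = 176.69 thousand (anyone who worked, including part-time for economic reasons, counts as employed).
Unemployed = 12.63 thousand.
Labor force = 176.69 + 12.63 = 189.32 thousand.
Not in labor force = 2.14 + 16.90 + 63.27 + 29.07 + 8.11 = 119.49 thousand (those not working and not actively searching are outside the labor force — including those who want a job but have given up searching).
Civilian working-age population = 189.32 + 119.49 = 308.81 thousand.
Unemployment rate = 12.63 / 189.32 = 6.67%.
Labor force participation rate = 189.32 / 308.81 = 61.31%.

Unemployment rate ≈ 6.67%; labor force participation rate ≈ 61.31%.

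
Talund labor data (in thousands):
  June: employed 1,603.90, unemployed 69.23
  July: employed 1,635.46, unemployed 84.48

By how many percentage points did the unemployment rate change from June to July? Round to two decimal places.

The unemployment rate changed by +0.77 percentage points.

June: labor force = 1,603.90 + 69.23 = 1,673.13; u = 69.23/1,673.13 = 4.14%.
July: labor force = 1,635.46 + 84.48 = 1,719.94; u = 84.48/1,719.94 = 4.91%.
Change = 4.91% − 4.14% = +0.77 pp.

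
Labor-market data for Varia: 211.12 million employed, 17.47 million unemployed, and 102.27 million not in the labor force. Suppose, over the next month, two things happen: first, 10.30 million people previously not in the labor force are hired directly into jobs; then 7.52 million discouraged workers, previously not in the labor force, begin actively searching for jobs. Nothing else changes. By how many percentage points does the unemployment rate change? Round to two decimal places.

Initially, labor force = 211.12 + 17.47 = 228.59 million, so u = 17.47/228.59 = 7.64%.
After the first change, employed and labor force both rise by 10.30; unemployed unchanged → E = 221.42, U = 17.47, labor force = 238.89 million.
After the second change, unemployed and labor force both rise by 7.52 → E = 221.42, U = 24.99, labor force = 246.41 million.
New unemployment rate = 24.99 / 246.41 = 10.14%.
Change = 10.14% − 7.64% = +2.50 percentage points.

The unemployment rate changes by +2.50 percentage points.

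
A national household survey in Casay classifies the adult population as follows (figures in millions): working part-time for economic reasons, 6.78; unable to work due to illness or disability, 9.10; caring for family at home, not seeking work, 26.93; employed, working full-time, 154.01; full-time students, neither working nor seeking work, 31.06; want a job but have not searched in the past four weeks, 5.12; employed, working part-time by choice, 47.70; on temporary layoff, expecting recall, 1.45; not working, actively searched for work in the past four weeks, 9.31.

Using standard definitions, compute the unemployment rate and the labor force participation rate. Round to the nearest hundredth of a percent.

Employed = 6.78 + 154.01 + 47.70 = 208.49 million (anyone who worked, including part-time for economic reasons, counts as employed).
Unemployed = 1.45 + 9.31 = 10.76 million (jobless and actively searching, or on temporary layoff).
Labor force = 208.49 + 10.76 = 219.25 million.
Not in labor force = 9.10 + 26.93 + 31.06 + 5.12 = 72.21 million (those not working and not actively searching are outside the labor force — including those who want a job but have given up searching).
Civilian working-age population = 219.25 + 72.21 = 291.46 million.
Unemployment rate = 10.76 / 219.25 = 4.91%.
Labor force participation rate = 219.25 / 291.46 = 75.22%.

Unemployment rate ≈ 4.91%; labor force participation rate ≈ 75.22%.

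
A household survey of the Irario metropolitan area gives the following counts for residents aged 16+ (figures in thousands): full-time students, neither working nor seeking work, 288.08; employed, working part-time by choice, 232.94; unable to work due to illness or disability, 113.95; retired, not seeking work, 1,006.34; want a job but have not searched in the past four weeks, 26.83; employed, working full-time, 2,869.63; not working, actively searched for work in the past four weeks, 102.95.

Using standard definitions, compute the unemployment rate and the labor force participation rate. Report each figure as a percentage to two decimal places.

Employed = 232.94 + 2,869.63 = 3,102.57 thousand.
Unemployed = 102.95 thousand.
Labor force = 3,102.57 + 102.95 = 3,205.52 thousand.
Not in labor force = 288.08 + 113.95 + 1,006.34 + 26.83 = 1,435.20 thousand (those not working and not actively searching are outside the labor force — including those who want a job but have given up searching).
Civilian working-age population = 3,205.52 + 1,435.20 = 4,640.72 thousand.
Unemployment rate = 102.95 / 3,205.52 = 3.21%.
Labor force participation rate = 3,205.52 / 4,640.72 = 69.07%.

Unemployment rate ≈ 3.21%; labor force participation rate ≈ 69.07%.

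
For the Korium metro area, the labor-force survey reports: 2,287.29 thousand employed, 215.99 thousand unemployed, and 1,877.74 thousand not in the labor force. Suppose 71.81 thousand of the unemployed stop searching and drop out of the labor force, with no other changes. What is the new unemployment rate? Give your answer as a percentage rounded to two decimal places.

New unemployment rate ≈ 5.93%.

Initially, labor force = 2,287.29 + 215.99 = 2,503.28 thousand, so u = 215.99/2,503.28 = 8.63%.
After the change, unemployed and labor force both fall by 71.81 → E = 2,287.29, U = 144.18, labor force = 2,431.47 thousand.
New unemployment rate = 144.18 / 2,431.47 = 5.93%.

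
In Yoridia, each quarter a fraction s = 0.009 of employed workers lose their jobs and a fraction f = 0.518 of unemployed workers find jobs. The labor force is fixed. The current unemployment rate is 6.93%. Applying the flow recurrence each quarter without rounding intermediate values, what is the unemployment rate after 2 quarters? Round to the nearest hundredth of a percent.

Unemployment rate after two quarters ≈ 2.88%.

With a fixed labor force, u_{t+1} = u_t + s·(1−u_t) − f·u_t = u_t·(1−s−f) + s.
Here 1−s−f = 0.473 and s = 0.009.
u_1 = 0.069300 × 0.473 + 0.009 = 0.041779.
u_2 = 0.041779 × 0.473 + 0.009 = 0.028761.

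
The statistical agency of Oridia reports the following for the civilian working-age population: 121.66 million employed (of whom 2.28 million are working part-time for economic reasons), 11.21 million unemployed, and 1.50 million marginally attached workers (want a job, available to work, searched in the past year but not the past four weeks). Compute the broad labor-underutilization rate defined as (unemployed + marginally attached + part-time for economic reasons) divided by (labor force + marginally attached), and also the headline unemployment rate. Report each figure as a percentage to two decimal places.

Labor force = 121.66 + 11.21 = 132.87 million.
Numerator = 11.21 + 1.50 + 2.28 = 14.99 million.
Denominator = 132.87 + 1.50 = 134.37 million.
Broad rate = 14.99 / 134.37 = 11.16%.
Headline unemployment rate = 11.21 / 132.87 = 8.44%.

Broad underutilization rate ≈ 11.16%; headline unemployment rate ≈ 8.44%.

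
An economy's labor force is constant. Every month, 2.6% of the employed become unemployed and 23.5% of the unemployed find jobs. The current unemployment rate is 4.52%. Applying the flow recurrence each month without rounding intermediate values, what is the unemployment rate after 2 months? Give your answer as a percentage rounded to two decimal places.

Unemployment rate after two months ≈ 6.99%.

With a fixed labor force, u_{t+1} = u_t + s·(1−u_t) − f·u_t = u_t·(1−s−f) + s.
Here 1−s−f = 0.739 and s = 0.026.
u_1 = 0.045200 × 0.739 + 0.026 = 0.059403.
u_2 = 0.059403 × 0.739 + 0.026 = 0.069899.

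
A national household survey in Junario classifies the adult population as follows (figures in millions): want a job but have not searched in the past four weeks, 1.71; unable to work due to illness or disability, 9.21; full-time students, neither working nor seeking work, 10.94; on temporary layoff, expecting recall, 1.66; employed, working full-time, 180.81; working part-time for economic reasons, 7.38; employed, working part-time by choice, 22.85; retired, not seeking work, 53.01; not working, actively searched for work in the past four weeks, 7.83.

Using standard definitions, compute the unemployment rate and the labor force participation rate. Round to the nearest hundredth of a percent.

Unemployment rate ≈ 4.30%; labor force participation rate ≈ 74.65%.

Employed = 180.81 + 7.38 + 22.85 = 211.04 million (anyone who worked, including part-time for economic reasons, counts as employed).
Unemployed = 1.66 + 7.83 = 9.49 million (jobless and actively searching, or on temporary layoff).
Labor force = 211.04 + 9.49 = 220.53 million.
Not in labor force = 1.71 + 9.21 + 10.94 + 53.01 = 74.87 million (those not working and not actively searching are outside the labor force — including those who want a job but have given up searching).
Civilian working-age population = 220.53 + 74.87 = 295.40 million.
Unemployment rate = 9.49 / 220.53 = 4.30%.
Labor force participation rate = 220.53 / 295.40 = 74.65%.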